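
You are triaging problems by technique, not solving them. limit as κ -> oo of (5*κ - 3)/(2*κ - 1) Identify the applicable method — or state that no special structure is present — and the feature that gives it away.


Best approach: dominant-term comparison — divide by the highest power of κ present: lower-order terms vanish and the dominant ratio remains. Viewed as a single quotient this is an ∞/∞ form — an at-infinity application of l'Hôpital's rule would also resolve it; comparing leading growth reads the answer without differentiating.


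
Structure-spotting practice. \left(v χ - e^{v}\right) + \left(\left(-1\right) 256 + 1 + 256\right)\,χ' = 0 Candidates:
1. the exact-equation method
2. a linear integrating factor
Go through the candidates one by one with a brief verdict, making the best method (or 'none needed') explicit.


Best approach: a linear integrating factor — χ enters only linearly with coefficient v; multiply by exp of the integral of v and the left side becomes one derivative.
- the exact-equation method: the mixed partial derivatives differ, so the left side is not a total differential.
- a linear integrating factor: applicable, and directly so.


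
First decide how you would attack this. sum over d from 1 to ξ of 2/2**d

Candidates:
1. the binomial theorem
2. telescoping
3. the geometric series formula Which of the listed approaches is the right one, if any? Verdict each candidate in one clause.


Best approach: the geometric series formula — consecutive terms stand in a fixed index-free ratio — the geometric sum formula closes it.
- the binomial theorem — there is no pair of bases whose matched powers would reassemble into a single binomial power.
- telescoping — writing out consecutive terms as given produces no pairwise cancellation.
- the geometric series formula: applies; the problem has the shape this method handles.


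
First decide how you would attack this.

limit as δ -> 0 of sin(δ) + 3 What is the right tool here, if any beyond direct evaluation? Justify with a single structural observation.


Technique: no special technique — no zero denominators, no indeterminate clash at 0 — substitute and read off the value.


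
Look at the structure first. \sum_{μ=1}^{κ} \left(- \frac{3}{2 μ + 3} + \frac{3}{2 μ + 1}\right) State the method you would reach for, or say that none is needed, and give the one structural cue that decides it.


Technique: telescoping — the generic term is a one-step difference of \frac{3}{2 μ + 1}, so partial sums shortcut to endpoint evaluation.


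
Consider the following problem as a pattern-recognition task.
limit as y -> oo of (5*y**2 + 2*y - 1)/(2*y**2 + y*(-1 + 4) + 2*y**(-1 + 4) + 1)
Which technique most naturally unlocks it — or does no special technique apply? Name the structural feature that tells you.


Technique: dominant-term comparison — divide through by the highest power of y; every lower-order term dies and the dominant terms decide the limit. As a single quotient, the ∞/∞ shape would yield to repeated differentiation as well — the growth comparison gets there in one look.


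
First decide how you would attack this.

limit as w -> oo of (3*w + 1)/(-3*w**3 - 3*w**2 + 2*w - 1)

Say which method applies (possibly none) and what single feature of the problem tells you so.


Verdict: dominant-term comparison — divide by the highest power of w present: lower-order terms vanish and the dominant ratio remains. Differentiating the expression as a single quotient would eventually settle it as well; matching dominant growth settles it immediately.


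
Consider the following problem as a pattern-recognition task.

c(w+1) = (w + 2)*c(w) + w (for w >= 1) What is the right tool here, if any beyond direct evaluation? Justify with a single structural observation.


Verdict: a summation factor — first-order linear but the coefficient w + 2 moves with the index — divide by the cumulative product and telescope.


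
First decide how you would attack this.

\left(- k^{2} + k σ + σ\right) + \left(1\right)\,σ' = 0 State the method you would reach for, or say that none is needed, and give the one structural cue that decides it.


Technique: a linear integrating factor — linear in the unknown with genuine forcing: multiply through by the exponential of the integrated coefficient and the left side closes into one derivative.


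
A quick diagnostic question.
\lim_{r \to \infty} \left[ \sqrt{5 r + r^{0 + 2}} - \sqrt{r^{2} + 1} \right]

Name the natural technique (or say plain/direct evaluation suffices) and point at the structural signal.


Method: conjugate multiplication — an infinity-minus-infinity difference with a surviving radical — multiply by the conjugate to cancel the divergence.


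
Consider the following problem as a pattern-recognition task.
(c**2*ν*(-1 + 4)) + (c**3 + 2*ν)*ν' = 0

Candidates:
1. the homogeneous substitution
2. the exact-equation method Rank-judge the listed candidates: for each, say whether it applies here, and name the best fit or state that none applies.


Method: the exact-equation method — equality of cross partials is the green light — assemble the potential function term by term.
- the homogeneous substitution — the ratio substitution does not collapse this equation.
- the exact-equation method: applicable, and directly so.


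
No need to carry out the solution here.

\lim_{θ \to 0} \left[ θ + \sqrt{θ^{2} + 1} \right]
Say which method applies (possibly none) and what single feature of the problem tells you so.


Diagnosis: no special technique — the expression is continuous at the evaluation point — substitute directly; no indeterminate form appears.


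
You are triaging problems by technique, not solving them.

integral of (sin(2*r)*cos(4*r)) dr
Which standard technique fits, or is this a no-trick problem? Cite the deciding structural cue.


Technique: a trigonometric identity — sin(2*r)*cos(4*r) mixes two frequencies; the product-to-sum identity splits it into single-frequency sinusoids.


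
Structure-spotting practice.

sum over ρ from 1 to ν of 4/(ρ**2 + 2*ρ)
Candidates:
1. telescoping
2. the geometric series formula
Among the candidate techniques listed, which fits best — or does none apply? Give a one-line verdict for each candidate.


Verdict: telescoping — 4/(ρ**2 + 2*ρ) hides a difference of shifted reciprocals — decompose it and the middle of the sum vanishes.
- telescoping: a fit — the right tool for this form.
- the geometric series formula — no single multiplier carries one term to the next throughout the sum.


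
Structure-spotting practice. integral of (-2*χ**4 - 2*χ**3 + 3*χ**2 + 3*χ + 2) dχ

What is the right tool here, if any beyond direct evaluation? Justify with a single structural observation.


Best approach: no special technique — every term is a constant multiple of a power of χ; term-wise power-rule integration needs no preliminary transformation.


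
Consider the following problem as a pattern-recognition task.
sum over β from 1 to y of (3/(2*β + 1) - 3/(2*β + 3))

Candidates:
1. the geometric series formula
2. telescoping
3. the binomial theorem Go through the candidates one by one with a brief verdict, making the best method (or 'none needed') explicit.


Verdict: telescoping — the summand is built as 3/(2*β + 1) minus its own successor — adjacent terms annihilate down the line.
- the geometric series formula: the term-to-term ratio drifts with the index — the one thing the geometric formula cannot absorb.
- telescoping — applicable, and directly so.
- the binomial theorem: the summand does not match any term pattern of an expanded binomial power.


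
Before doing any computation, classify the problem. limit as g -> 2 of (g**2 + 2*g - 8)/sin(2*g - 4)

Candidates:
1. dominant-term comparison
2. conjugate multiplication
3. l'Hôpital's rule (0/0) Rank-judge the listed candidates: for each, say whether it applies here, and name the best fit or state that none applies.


Diagnosis: l'Hôpital's rule (0/0) — the 0/0 form at 2 is the signature situation for l'Hôpital's rule. Expanding numerator and denominator to first order gives the same value — the rule automates exactly that.
- dominant-term comparison: no ranking of term growth rates resolves the limit here.
- conjugate multiplication — no difference of divergent radicals appears, so rationalizing has nothing to cancel.
- l'Hôpital's rule (0/0): applies; the problem has the shape this method handles.


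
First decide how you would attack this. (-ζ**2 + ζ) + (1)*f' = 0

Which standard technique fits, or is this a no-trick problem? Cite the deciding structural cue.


Method: no special technique — the slope is a pure function of ζ; integrate both sides and be done.


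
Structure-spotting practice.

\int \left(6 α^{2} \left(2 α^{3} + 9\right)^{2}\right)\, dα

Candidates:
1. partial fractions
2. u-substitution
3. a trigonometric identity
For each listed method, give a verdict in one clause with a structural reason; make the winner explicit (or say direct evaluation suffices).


Technique: u-substitution — everything non-trivial happens through the inner expression 2 α^{3} + 9, and its derivative accounts for the remaining factor up to a constant, so set u = 2 α^{3} + 9. Expanding everything out would also get there; the substitution is the systematic route.
- partial fractions — there is no rational-function structure to decompose.
- u-substitution: applies; the problem has the shape this method handles.
- a trigonometric identity: no sine or cosine appears, so there is nothing for a trigonometric identity to act on.


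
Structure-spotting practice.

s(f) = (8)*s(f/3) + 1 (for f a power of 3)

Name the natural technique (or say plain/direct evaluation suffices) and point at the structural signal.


Diagnosis: the master substitution — the argument f/3 divides the index by 3; the standard f = 3^m substitution converts it to a constant-shift recurrence.


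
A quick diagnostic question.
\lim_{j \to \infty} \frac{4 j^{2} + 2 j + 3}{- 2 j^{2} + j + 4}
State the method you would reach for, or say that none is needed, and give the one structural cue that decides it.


Method: dominant-term comparison — as j grows, only the highest-degree terms matter — compare leading terms and read the limit off. Differentiating the expression as a single quotient would eventually settle it as well; matching dominant growth settles it immediately.


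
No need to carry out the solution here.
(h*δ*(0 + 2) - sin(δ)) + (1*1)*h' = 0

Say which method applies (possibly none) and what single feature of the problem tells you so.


Method: a linear integrating factor — the unknown enters only to the first power against a nonzero forcing term — the integrating-factor template applies directly.


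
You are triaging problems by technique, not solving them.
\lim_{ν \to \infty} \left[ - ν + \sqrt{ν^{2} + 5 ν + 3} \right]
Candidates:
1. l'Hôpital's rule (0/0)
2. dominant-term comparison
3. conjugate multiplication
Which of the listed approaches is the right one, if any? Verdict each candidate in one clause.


Verdict: conjugate multiplication — divergence minus divergence hides a finite answer — expose it by pairing \sqrt{ν^{2} + 5 ν + 3} - ν with its conjugate.
- l'Hôpital's rule (0/0): substitution produces ∞ − ∞ rather than a vanishing quotient; the rule needs a 0/0 ratio to act on.
- dominant-term comparison: no dominant-degree comparison decides it.
- conjugate multiplication: applies; the problem has the shape this method handles.


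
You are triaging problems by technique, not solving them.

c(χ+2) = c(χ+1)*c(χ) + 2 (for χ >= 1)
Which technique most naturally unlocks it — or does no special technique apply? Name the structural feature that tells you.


Method: no special technique — the unknown sequence enters the update nonlinearly, so no linear method fits the recurrence as written — direct iteration remains.


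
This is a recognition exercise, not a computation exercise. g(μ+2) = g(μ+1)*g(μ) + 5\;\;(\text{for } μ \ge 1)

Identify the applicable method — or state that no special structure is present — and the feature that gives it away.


Best approach: no special technique — once the recursion is nonlinear, characteristic roots, master substitutions, and summation factors are all off the table.


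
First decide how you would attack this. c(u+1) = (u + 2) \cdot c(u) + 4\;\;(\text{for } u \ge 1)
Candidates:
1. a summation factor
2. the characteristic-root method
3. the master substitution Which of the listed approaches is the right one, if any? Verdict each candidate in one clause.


Method: a summation factor — an index-dependent multiplier u + 2 rules out characteristic roots; a summation factor converts it to a pure difference.
- a summation factor: yes — fits the structure here.
- the characteristic-root method: an index-dependent weight blocks the pure exponential ansatz.
- the master substitution: the recursion shifts the index rather than dividing it.


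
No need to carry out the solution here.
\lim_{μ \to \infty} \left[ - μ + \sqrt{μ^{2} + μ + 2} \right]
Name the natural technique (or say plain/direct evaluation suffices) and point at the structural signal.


Verdict: conjugate multiplication — the difference \sqrt{μ^{2} + μ + 2} - μ is an ∞ − ∞ stalemate; its conjugate partner breaks the tie.


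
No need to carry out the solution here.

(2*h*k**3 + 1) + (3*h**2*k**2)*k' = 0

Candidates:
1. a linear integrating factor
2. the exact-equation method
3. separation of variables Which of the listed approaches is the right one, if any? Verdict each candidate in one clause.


Best approach: the exact-equation method — checking ∂/∂k of 2*h*k**3 + 1 against ∂/∂h of 3*h**2*k**2: they match — the equation is exact as it stands.
- a linear integrating factor — the unknown enters nonlinearly (through a power, a denominator, or a transcendental function), which the linear integrating-factor recipe cannot absorb as-is — any repair would come from a preliminary substitution, not the factor.
- the exact-equation method: applies; the problem has the shape this method handles.
- separation of variables: the two dependences do not factor apart.


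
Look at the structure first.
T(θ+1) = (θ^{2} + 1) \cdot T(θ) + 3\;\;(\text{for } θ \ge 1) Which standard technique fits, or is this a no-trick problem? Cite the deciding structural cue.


Method: a summation factor — normalize by the running product of θ^{2} + 1: the left side becomes a difference, and differences sum.


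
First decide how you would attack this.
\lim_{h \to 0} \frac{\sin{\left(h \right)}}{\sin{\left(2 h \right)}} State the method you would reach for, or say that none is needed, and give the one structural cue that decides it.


Method: l'Hôpital's rule (0/0) — the 0/0 form at 0 is the signature situation for l'Hôpital's rule. One could equally expand both pieces locally and compare leading terms; the rule does that in one stroke.


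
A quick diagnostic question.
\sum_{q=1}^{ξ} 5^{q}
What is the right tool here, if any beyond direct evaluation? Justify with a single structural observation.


Method: the geometric series formula — check a ratio of consecutive terms: it is 5, independent of the index, so the geometric formula closes the sum.


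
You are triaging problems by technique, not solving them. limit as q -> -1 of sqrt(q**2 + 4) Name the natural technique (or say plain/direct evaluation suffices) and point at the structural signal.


Verdict: no special technique — the expression is continuous at -1 — substitute and evaluate; no indeterminate form appears.


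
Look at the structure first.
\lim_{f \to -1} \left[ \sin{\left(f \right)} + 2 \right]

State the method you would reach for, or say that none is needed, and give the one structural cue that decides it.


Diagnosis: no special technique — nothing blocks direct substitution at -1: plug in and finish.


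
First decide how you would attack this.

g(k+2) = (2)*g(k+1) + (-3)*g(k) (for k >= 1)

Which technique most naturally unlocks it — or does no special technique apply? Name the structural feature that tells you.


Best approach: the characteristic-root method — no index-dependence in the weights and nothing inhomogeneous: classic characteristic-equation setup.


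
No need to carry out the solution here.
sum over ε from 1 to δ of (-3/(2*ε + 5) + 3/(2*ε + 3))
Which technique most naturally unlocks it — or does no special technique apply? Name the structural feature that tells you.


Best approach: telescoping — consecutive terms evaluate one function at adjacent indices (3/(2*ε + 3) is its current value): one term's tail is the next term's head, so the chain collapses.


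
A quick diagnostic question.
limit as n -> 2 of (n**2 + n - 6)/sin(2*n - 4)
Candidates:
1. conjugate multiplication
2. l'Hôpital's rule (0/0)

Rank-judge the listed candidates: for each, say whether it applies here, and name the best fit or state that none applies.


Technique: l'Hôpital's rule (0/0) — both numerator and denominator vanish at 2: the genuine 0/0 indeterminate that l'Hôpital exists for. Expanding numerator and denominator to first order gives the same value — the rule automates exactly that.
- conjugate multiplication: no difference of divergent radicals appears, so rationalizing has nothing to cancel.
- l'Hôpital's rule (0/0): yes — fits the structure here.


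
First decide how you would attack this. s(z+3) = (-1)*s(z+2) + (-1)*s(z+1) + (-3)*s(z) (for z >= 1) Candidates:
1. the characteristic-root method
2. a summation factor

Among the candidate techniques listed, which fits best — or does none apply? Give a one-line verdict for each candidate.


Verdict: the characteristic-root method — no index-dependence in the weights and nothing inhomogeneous: classic characteristic-equation setup.
- the characteristic-root method: applicable, and directly so.
- a summation factor: a summation factor telescopes one-step recursions; this one carries higher-order memory.


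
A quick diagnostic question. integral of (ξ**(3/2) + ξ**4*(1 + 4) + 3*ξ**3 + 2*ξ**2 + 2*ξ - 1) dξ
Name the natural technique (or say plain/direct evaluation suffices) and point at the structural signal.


Verdict: no special technique — a term-by-term power-rule job in ξ; no substitution or rearrangement earns its keep here.


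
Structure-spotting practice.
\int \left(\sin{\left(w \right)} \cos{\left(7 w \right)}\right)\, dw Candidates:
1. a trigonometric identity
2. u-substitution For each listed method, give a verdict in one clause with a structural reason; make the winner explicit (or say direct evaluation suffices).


Best approach: a trigonometric identity — the identity turns \sin{\left(w \right)} \cos{\left(7 w \right)} into two lone cosines/sines, each trivially integrable.
- a trigonometric identity: yes — fits the structure here.
- u-substitution — no subexpression of the integrand serves as a whole-integral substitution inner — individual terms may offer their own, but none carries its derivative as a factor of the full integrand; a working change of variable would have to be constructed from outside the expression.


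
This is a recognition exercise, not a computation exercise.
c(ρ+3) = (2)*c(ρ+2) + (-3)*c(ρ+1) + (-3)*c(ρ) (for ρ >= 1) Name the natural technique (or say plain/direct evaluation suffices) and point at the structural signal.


Verdict: the characteristic-root method — fixed numeric weights on consecutive terms and no forcing term added: the root method in its home territory.


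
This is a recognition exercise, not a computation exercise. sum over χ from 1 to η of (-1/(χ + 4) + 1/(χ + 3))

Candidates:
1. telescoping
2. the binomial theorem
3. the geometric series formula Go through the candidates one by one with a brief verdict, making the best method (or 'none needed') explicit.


Best approach: telescoping — write out three consecutive terms and watch the interior cancel: the advanced copy one term subtracts reappears as the very next term's leading piece, pair after pair.
- telescoping: yes, a natural case for it.
- the binomial theorem: the terms lack the binomial-coefficient-weighted complementary-power pattern of an expansion.
- the geometric series formula — consecutive terms are not related by a fixed multiplier.


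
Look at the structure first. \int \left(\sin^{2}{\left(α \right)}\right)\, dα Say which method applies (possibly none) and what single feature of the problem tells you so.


Best approach: a trigonometric identity — \sin^{2}{\left(α \right)} is an even power — the power-reduction identity rewrites it into first-degree cosines.


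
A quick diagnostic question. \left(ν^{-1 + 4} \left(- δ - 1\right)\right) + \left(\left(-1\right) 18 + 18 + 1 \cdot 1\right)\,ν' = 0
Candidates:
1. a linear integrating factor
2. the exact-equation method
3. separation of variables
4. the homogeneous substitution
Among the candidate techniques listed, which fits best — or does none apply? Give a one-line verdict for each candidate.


Diagnosis: separation of variables — solved for the derivative, the right side splits multiplicatively into a function of each variable alone — divide and integrate each side.
- a linear integrating factor — the unknown enters nonlinearly (through a power, a denominator, or a transcendental function), which the linear integrating-factor recipe cannot absorb as-is — any repair would come from a preliminary substitution, not the factor.
- the exact-equation method: the mixed partial derivatives differ, so the left side is not a total differential.
- separation of variables — applies; the problem has the shape this method handles.
- the homogeneous substitution — the ratio substitution does not collapse this equation.


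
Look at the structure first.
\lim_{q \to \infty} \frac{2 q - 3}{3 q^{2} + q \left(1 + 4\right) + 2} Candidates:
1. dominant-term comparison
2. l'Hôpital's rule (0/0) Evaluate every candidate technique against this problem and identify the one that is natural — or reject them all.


Diagnosis: dominant-term comparison — growth-rate triage: the leading powers of q decide the limit, everything else is noise.
- dominant-term comparison — applicable, and directly so.
- l'Hôpital's rule (0/0) — as a single quotient the expression runs to ∞/∞ at the limit point — an at-infinity form of the rule would apply, though the leading-growth comparison is the direct reading.


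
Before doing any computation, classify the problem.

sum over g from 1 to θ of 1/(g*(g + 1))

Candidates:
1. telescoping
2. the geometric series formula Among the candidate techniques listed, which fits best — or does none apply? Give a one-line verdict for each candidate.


Technique: telescoping — integer-spaced poles in 1/(g*(g + 1)) are the telescoping signature in disguise.
- telescoping: a fit — the right tool for this form.
- the geometric series formula — dividing successive terms gives an index-dependent quantity, not a constant.


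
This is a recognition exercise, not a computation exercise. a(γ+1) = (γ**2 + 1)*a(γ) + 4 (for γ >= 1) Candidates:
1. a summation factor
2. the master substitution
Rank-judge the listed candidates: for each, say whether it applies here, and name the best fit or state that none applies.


Best approach: a summation factor — because the multiplier γ**2 + 1 is index-dependent, divide through by its running product and sum the resulting differences.
- a summation factor: yes — fits the structure here.
- the master substitution — the recursion steps by a constant offset, so exponential reindexing is pointless.


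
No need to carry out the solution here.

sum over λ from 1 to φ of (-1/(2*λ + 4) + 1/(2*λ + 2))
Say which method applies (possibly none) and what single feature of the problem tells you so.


Diagnosis: telescoping — the generic term is a one-step difference of 1/(2*λ + 2), so partial sums shortcut to endpoint evaluation.


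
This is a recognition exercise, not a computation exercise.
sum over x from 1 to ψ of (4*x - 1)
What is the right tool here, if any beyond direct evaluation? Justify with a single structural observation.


Verdict: no special technique — this is bookkeeping, not technique: standard formulas for sums of constant-multiple powers of x apply termwise.


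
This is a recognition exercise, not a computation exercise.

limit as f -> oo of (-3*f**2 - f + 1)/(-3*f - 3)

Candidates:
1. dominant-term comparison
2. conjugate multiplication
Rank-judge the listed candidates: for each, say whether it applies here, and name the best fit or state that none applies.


Diagnosis: dominant-term comparison — at large f only the top-degree terms survive; compare the leading terms and the limit falls out.
- dominant-term comparison: yes, a natural case for it.
- conjugate multiplication — multiplying by a conjugate would not remove any indeterminacy here.


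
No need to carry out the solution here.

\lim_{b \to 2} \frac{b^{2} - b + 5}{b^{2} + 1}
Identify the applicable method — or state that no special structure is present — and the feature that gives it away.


Technique: no special technique — no vanishing denominator and no indeterminate clash at the point — evaluation is immediate.


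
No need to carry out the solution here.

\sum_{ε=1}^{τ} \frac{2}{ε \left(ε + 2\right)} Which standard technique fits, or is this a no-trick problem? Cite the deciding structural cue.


Diagnosis: telescoping — \frac{2}{ε \left(ε + 2\right)} decomposes into shift-paired simple fractions; the series telescopes to finitely many boundary pieces.


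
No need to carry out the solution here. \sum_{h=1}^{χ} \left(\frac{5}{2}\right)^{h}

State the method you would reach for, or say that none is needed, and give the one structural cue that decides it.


Method: the geometric series formula — the ratio of consecutive terms is the constant \frac{5}{2}, independent of the index — a geometric sum.


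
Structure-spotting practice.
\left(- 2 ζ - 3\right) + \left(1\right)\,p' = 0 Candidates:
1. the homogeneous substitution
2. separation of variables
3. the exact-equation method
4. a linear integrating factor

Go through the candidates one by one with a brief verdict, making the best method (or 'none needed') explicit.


Best approach: no special technique — solved for the derivative, p never appears on the right — this is a direct integration in ζ, not a differential-equations problem at heart.
- the homogeneous substitution: the ratio of the variables does not determine the slope.
- separation of variables — any separation here is vacuous (nothing depends on the unknown); direct integration is the honest label.
- the exact-equation method: with the unknown absent from both coefficients, the cross-partial test holds emptily — nothing for the exact method to work on.
- a linear integrating factor: the linear template holds only trivially here (the unknown is absent, so the coefficient is zero) — the method is not the natural label.


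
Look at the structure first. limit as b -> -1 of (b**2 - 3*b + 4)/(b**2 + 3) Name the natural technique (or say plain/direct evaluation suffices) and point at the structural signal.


Technique: no special technique — the expression is continuous at -1 — substitute and evaluate; no indeterminate form appears.


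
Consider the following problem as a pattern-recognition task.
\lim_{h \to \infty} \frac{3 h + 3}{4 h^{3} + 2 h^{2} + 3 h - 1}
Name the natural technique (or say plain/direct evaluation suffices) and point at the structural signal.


Method: dominant-term comparison — at large h only the top-degree terms survive; compare the leading terms and the limit falls out. Differentiating the expression as a single quotient would eventually settle it as well; matching dominant growth settles it immediately.


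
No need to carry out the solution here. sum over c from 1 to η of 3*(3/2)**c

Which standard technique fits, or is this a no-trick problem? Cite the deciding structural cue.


Verdict: the geometric series formula — each term is 3/2 times the previous one, so the geometric-series formula applies directly.


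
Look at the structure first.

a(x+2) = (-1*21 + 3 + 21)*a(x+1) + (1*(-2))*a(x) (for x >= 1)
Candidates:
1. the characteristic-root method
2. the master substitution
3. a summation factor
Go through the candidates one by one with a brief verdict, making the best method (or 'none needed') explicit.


Method: the characteristic-root method — every coefficient is a fixed number and the forcing is zero — substitute r^x and read off the root equation.
- the characteristic-root method: a fit — the right tool for this form.
- the master substitution — no fixed divisor shrinks the index between calls.
- a summation factor — a summation factor telescopes one-step recursions; this one carries higher-order memory.


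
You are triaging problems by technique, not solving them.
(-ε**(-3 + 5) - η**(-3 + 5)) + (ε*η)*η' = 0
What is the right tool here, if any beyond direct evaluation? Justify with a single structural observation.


Best approach: the homogeneous substitution — the slope is degree-zero homogeneous: the ratio substitution v = η/ε collapses it. A Bernoulli rewrite works here as the equation stands — the homogeneous substitution is the more immediate reading.


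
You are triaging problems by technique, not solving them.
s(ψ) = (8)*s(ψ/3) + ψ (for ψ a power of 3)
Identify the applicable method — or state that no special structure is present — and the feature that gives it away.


Verdict: the master substitution — the argument contracts 3-fold per step: reindex ψ exponentially and solve the linear recurrence in the new index.


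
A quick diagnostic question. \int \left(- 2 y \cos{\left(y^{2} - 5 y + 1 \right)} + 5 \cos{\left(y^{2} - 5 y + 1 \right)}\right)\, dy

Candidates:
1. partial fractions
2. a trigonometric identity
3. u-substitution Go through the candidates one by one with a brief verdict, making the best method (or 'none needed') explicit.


Technique: u-substitution — collected, the integrand has one factor that is, up to a constant, the derivative of an inner expression the rest depends on — substitute for that inner expression.
- partial fractions: the expression is not a ratio of polynomials that decomposes further.
- a trigonometric identity — the trigonometric factor has no even power to reduce and no cross-frequency product to convert — the standard power-reduction and product-to-sum identities do not engage it.
- u-substitution: a fit — the right tool for this form.


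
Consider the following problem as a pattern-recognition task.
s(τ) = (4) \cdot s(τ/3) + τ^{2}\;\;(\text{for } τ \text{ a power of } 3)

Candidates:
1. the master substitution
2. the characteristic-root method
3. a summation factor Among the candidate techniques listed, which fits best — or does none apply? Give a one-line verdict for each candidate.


Technique: the master substitution — treat m = log base 3 of τ as the new clock: one recursion step advances m by one while τ scales by 3.
- the master substitution — yes, a natural case for it.
- the characteristic-root method: a divided-index call is not the fixed-shift linear shape that characteristic roots solve.
- a summation factor: a divided-index call is outside the fixed-shift first-order family a summation factor normalizes.


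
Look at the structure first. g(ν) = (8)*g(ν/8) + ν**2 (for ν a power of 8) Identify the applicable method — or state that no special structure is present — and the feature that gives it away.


Technique: the master substitution — the argument ν/8 divides the index by 8; the standard ν = 8^m substitution converts it to a constant-shift recurrence.


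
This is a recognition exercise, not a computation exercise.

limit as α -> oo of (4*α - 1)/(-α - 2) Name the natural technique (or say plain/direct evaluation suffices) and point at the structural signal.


Diagnosis: dominant-term comparison — growth-rate triage: the leading powers of α decide the limit, everything else is noise. Viewed as a single quotient this is an ∞/∞ form — an at-infinity application of l'Hôpital's rule would also resolve it; comparing leading growth reads the answer without differentiating.


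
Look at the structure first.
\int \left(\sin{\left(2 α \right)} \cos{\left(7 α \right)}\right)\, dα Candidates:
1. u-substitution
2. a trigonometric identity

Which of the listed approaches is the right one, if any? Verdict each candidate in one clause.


Technique: a trigonometric identity — \sin{\left(2 α \right)} \cos{\left(7 α \right)} mixes two frequencies; the product-to-sum identity splits it into single-frequency sinusoids.
- u-substitution: no subexpression of the integrand pairs with its own derivative as a factor — individual terms may offer their own substitutions, but any change of variable covering the whole integral would have to be constructed from outside the expression.
- a trigonometric identity — applies; the problem has the shape this method handles.


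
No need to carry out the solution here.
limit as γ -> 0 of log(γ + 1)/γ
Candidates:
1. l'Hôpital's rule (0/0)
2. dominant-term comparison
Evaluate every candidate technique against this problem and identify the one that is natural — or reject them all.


Method: l'Hôpital's rule (0/0) — both numerator and denominator vanish at 0: the genuine 0/0 indeterminate that l'Hôpital exists for. The standard small-argument limits would also carry it; the rule is the systematic route.
- l'Hôpital's rule (0/0): yes, a natural case for it.
- dominant-term comparison: this limit is not decided by comparing polynomial growth at infinity.


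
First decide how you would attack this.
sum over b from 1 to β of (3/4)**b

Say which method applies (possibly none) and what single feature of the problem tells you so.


Verdict: the geometric series formula — each summand is the previous one scaled by 3/4; that constant multiplier is itself the geometric structure.


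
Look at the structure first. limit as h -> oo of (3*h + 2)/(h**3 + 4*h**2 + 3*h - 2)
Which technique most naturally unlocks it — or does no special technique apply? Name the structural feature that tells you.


Best approach: dominant-term comparison — at large h only the top-degree terms survive; compare the leading terms and the limit falls out. l'Hôpital's at-infinity variant applies to the expression viewed as a single quotient; the leading-term comparison is the direct route.


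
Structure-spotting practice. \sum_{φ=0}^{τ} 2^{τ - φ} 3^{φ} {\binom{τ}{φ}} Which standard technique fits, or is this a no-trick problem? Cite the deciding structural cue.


Best approach: the binomial theorem — terms weighting {\binom{τ}{φ}} against matched powers of 3 and 2 reassemble into (3 + 2)^τ by the binomial theorem.


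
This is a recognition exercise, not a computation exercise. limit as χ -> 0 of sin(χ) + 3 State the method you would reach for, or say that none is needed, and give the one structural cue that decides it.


Diagnosis: no special technique — no zero denominators, no indeterminate clash at 0 — substitute and read off the value.


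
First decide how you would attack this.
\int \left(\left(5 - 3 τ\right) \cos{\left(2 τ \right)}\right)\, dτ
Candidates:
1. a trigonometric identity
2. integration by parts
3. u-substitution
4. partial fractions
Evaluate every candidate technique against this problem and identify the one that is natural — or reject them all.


Method: integration by parts — differentiate 5 - 3 τ, integrate \cos{\left(2 τ \right)}: each pass lowers the polynomial degree, so parts terminates.
- a trigonometric identity — the trigonometric factor has no even power to reduce and no cross-frequency product to convert — the standard power-reduction and product-to-sum identities do not engage it.
- integration by parts — a fit — the right tool for this form.
- u-substitution: no subexpression of the integrand pairs with its own derivative as a factor — individual terms may offer their own substitutions, but any change of variable covering the whole integral would have to be constructed from outside the expression.
- partial fractions — the expression is not a ratio of polynomials that decomposes further.


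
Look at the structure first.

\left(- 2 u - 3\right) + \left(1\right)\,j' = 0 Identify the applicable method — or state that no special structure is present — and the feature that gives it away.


Verdict: no special technique — the slope is a pure function of u; integrate both sides and be done.


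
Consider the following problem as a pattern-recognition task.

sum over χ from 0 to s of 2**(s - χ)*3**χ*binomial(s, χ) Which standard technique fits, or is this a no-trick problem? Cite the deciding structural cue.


Verdict: the binomial theorem — the binomial coefficients weight matched powers of 3 and 2, which is exactly the expansion of a binomial power.


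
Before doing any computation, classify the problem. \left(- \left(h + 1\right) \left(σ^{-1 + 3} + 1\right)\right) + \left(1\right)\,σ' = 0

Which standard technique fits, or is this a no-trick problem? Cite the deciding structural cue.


Diagnosis: separation of variables — a product of single-variable factors, h + 1 and (σ^{-1 + 3} + 1) — the textbook separable form.


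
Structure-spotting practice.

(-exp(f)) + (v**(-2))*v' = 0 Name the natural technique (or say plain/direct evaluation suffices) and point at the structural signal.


Technique: separation of variables — separating collects all v-dependence with the derivative and leaves all f-dependence opposite: variables separate. The equation is exact as it stands too — a potential function exists — though separation reads the split structure directly.


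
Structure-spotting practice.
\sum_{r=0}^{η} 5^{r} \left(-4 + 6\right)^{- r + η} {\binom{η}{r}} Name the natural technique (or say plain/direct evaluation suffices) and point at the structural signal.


Technique: the binomial theorem — the summand is term r of a binomial expansion in 5 and (-4 + 6); the whole sum is a single power.


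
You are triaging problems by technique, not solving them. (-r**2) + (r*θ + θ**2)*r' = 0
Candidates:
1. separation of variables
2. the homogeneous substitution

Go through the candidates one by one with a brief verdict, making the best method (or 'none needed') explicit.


Method: the homogeneous substitution — the slope is degree-zero homogeneous: the ratio substitution v = r/θ collapses it. Suitably rearranged — at times with the variables' roles exchanged — this doubles as a Bernoulli equation; the homogeneous reading needs no such setup.
- separation of variables — no algebra isolates the independent variable on one side and the unknown on the other.
- the homogeneous substitution — applies; the problem has the shape this method handles.


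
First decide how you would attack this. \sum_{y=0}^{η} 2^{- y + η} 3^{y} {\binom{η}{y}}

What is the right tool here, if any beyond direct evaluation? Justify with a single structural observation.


Method: the binomial theorem — binomial coefficients against complementary powers of 3 and 2: recognize the binomial expansion and resum.


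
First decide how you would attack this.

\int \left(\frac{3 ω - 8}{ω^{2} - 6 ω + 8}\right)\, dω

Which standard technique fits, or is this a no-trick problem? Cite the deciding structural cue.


Diagnosis: partial fractions — each factor of ω^{2} - 6 ω + 8 owns one elementary piece of the integrand — separate them and integrate piecewise.
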